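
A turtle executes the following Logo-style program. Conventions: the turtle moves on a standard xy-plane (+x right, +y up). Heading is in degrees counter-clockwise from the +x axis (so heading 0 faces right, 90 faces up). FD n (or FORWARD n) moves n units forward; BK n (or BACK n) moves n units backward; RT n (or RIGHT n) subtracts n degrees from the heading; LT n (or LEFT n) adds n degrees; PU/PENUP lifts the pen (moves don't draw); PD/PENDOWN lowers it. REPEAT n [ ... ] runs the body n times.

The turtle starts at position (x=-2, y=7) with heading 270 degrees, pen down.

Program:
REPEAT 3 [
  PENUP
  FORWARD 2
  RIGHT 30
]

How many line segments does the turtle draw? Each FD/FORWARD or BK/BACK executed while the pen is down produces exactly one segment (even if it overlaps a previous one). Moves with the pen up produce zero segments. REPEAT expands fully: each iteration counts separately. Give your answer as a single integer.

Answer: 0

Derivation:
Executing turtle program step by step:
Start: pos=(-2,7), heading=270, pen down
REPEAT 3 [
  -- iteration 1/3 --
  PU: pen up
  FD 2: (-2,7) -> (-2,5) [heading=270, move]
  RT 30: heading 270 -> 240
  -- iteration 2/3 --
  PU: pen up
  FD 2: (-2,5) -> (-3,3.268) [heading=240, move]
  RT 30: heading 240 -> 210
  -- iteration 3/3 --
  PU: pen up
  FD 2: (-3,3.268) -> (-4.732,2.268) [heading=210, move]
  RT 30: heading 210 -> 180
]
Final: pos=(-4.732,2.268), heading=180, 0 segment(s) drawn
Segments drawn: 0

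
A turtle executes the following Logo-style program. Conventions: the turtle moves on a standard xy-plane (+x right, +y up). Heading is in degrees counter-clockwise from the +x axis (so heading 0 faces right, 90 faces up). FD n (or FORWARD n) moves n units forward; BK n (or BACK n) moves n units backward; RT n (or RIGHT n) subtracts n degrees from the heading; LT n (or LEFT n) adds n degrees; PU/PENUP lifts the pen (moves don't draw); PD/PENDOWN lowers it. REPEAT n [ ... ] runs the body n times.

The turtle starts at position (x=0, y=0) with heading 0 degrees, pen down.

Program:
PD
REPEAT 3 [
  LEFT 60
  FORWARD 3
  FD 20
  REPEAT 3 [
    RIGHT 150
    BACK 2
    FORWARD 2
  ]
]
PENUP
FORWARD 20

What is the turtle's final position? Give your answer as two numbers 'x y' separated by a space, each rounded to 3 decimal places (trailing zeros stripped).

Answer: 54.419 11.419

Derivation:
Executing turtle program step by step:
Start: pos=(0,0), heading=0, pen down
PD: pen down
REPEAT 3 [
  -- iteration 1/3 --
  LT 60: heading 0 -> 60
  FD 3: (0,0) -> (1.5,2.598) [heading=60, draw]
  FD 20: (1.5,2.598) -> (11.5,19.919) [heading=60, draw]
  REPEAT 3 [
    -- iteration 1/3 --
    RT 150: heading 60 -> 270
    BK 2: (11.5,19.919) -> (11.5,21.919) [heading=270, draw]
    FD 2: (11.5,21.919) -> (11.5,19.919) [heading=270, draw]
    -- iteration 2/3 --
    RT 150: heading 270 -> 120
    BK 2: (11.5,19.919) -> (12.5,18.187) [heading=120, draw]
    FD 2: (12.5,18.187) -> (11.5,19.919) [heading=120, draw]
    -- iteration 3/3 --
    RT 150: heading 120 -> 330
    BK 2: (11.5,19.919) -> (9.768,20.919) [heading=330, draw]
    FD 2: (9.768,20.919) -> (11.5,19.919) [heading=330, draw]
  ]
  -- iteration 2/3 --
  LT 60: heading 330 -> 30
  FD 3: (11.5,19.919) -> (14.098,21.419) [heading=30, draw]
  FD 20: (14.098,21.419) -> (31.419,31.419) [heading=30, draw]
  REPEAT 3 [
    -- iteration 1/3 --
    RT 150: heading 30 -> 240
    BK 2: (31.419,31.419) -> (32.419,33.151) [heading=240, draw]
    FD 2: (32.419,33.151) -> (31.419,31.419) [heading=240, draw]
    -- iteration 2/3 --
    RT 150: heading 240 -> 90
    BK 2: (31.419,31.419) -> (31.419,29.419) [heading=90, draw]
    FD 2: (31.419,29.419) -> (31.419,31.419) [heading=90, draw]
    -- iteration 3/3 --
    RT 150: heading 90 -> 300
    BK 2: (31.419,31.419) -> (30.419,33.151) [heading=300, draw]
    FD 2: (30.419,33.151) -> (31.419,31.419) [heading=300, draw]
  ]
  -- iteration 3/3 --
  LT 60: heading 300 -> 0
  FD 3: (31.419,31.419) -> (34.419,31.419) [heading=0, draw]
  FD 20: (34.419,31.419) -> (54.419,31.419) [heading=0, draw]
  REPEAT 3 [
    -- iteration 1/3 --
    RT 150: heading 0 -> 210
    BK 2: (54.419,31.419) -> (56.151,32.419) [heading=210, draw]
    FD 2: (56.151,32.419) -> (54.419,31.419) [heading=210, draw]
    -- iteration 2/3 --
    RT 150: heading 210 -> 60
    BK 2: (54.419,31.419) -> (53.419,29.687) [heading=60, draw]
    FD 2: (53.419,29.687) -> (54.419,31.419) [heading=60, draw]
    -- iteration 3/3 --
    RT 150: heading 60 -> 270
    BK 2: (54.419,31.419) -> (54.419,33.419) [heading=270, draw]
    FD 2: (54.419,33.419) -> (54.419,31.419) [heading=270, draw]
  ]
]
PU: pen up
FD 20: (54.419,31.419) -> (54.419,11.419) [heading=270, move]
Final: pos=(54.419,11.419), heading=270, 24 segment(s) drawn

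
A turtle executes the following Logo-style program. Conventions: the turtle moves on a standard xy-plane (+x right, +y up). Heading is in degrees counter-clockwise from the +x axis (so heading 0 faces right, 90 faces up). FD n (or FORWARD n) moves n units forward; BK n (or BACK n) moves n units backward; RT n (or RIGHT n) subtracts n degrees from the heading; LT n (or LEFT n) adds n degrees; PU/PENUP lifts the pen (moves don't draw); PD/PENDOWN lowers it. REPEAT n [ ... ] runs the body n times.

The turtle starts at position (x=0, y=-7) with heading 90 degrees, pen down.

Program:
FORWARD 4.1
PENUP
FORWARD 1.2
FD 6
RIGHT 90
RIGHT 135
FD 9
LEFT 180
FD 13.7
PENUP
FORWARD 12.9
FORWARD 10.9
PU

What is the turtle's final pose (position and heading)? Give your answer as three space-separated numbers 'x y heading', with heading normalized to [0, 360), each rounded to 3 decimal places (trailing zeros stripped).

Executing turtle program step by step:
Start: pos=(0,-7), heading=90, pen down
FD 4.1: (0,-7) -> (0,-2.9) [heading=90, draw]
PU: pen up
FD 1.2: (0,-2.9) -> (0,-1.7) [heading=90, move]
FD 6: (0,-1.7) -> (0,4.3) [heading=90, move]
RT 90: heading 90 -> 0
RT 135: heading 0 -> 225
FD 9: (0,4.3) -> (-6.364,-2.064) [heading=225, move]
LT 180: heading 225 -> 45
FD 13.7: (-6.364,-2.064) -> (3.323,7.623) [heading=45, move]
PU: pen up
FD 12.9: (3.323,7.623) -> (12.445,16.745) [heading=45, move]
FD 10.9: (12.445,16.745) -> (20.153,24.453) [heading=45, move]
PU: pen up
Final: pos=(20.153,24.453), heading=45, 1 segment(s) drawn

Answer: 20.153 24.453 45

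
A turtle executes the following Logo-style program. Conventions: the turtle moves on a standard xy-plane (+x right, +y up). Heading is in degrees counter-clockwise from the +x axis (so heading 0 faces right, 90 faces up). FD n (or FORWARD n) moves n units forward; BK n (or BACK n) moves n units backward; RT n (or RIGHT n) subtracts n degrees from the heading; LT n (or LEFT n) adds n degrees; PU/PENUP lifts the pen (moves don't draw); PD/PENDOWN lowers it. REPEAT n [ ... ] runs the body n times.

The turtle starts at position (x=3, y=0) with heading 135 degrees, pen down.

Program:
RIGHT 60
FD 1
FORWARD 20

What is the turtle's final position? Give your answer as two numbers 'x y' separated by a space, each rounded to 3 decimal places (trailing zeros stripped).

Executing turtle program step by step:
Start: pos=(3,0), heading=135, pen down
RT 60: heading 135 -> 75
FD 1: (3,0) -> (3.259,0.966) [heading=75, draw]
FD 20: (3.259,0.966) -> (8.435,20.284) [heading=75, draw]
Final: pos=(8.435,20.284), heading=75, 2 segment(s) drawn

Answer: 8.435 20.284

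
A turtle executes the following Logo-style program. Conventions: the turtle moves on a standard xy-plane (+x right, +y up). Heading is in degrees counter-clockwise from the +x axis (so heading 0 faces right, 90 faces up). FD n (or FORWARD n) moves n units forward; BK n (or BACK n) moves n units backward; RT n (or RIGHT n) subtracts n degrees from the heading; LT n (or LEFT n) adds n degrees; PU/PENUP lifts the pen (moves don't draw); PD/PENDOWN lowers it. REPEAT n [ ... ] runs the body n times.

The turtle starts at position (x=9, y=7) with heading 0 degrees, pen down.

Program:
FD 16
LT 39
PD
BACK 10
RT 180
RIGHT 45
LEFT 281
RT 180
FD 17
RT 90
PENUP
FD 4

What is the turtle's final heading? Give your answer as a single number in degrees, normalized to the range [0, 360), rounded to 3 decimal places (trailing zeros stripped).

Executing turtle program step by step:
Start: pos=(9,7), heading=0, pen down
FD 16: (9,7) -> (25,7) [heading=0, draw]
LT 39: heading 0 -> 39
PD: pen down
BK 10: (25,7) -> (17.229,0.707) [heading=39, draw]
RT 180: heading 39 -> 219
RT 45: heading 219 -> 174
LT 281: heading 174 -> 95
RT 180: heading 95 -> 275
FD 17: (17.229,0.707) -> (18.71,-16.229) [heading=275, draw]
RT 90: heading 275 -> 185
PU: pen up
FD 4: (18.71,-16.229) -> (14.725,-16.577) [heading=185, move]
Final: pos=(14.725,-16.577), heading=185, 3 segment(s) drawn

Answer: 185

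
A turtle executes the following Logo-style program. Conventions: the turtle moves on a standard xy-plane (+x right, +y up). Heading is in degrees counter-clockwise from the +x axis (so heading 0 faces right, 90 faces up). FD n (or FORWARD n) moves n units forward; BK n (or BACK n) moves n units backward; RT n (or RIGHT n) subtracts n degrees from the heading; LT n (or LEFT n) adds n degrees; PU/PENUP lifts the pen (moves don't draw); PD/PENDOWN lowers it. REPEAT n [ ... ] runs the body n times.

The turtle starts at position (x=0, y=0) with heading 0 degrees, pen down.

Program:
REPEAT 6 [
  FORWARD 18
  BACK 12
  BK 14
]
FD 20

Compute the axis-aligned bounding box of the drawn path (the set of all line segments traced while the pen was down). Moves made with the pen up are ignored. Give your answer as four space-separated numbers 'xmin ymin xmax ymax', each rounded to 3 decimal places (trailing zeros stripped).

Executing turtle program step by step:
Start: pos=(0,0), heading=0, pen down
REPEAT 6 [
  -- iteration 1/6 --
  FD 18: (0,0) -> (18,0) [heading=0, draw]
  BK 12: (18,0) -> (6,0) [heading=0, draw]
  BK 14: (6,0) -> (-8,0) [heading=0, draw]
  -- iteration 2/6 --
  FD 18: (-8,0) -> (10,0) [heading=0, draw]
  BK 12: (10,0) -> (-2,0) [heading=0, draw]
  BK 14: (-2,0) -> (-16,0) [heading=0, draw]
  -- iteration 3/6 --
  FD 18: (-16,0) -> (2,0) [heading=0, draw]
  BK 12: (2,0) -> (-10,0) [heading=0, draw]
  BK 14: (-10,0) -> (-24,0) [heading=0, draw]
  -- iteration 4/6 --
  FD 18: (-24,0) -> (-6,0) [heading=0, draw]
  BK 12: (-6,0) -> (-18,0) [heading=0, draw]
  BK 14: (-18,0) -> (-32,0) [heading=0, draw]
  -- iteration 5/6 --
  FD 18: (-32,0) -> (-14,0) [heading=0, draw]
  BK 12: (-14,0) -> (-26,0) [heading=0, draw]
  BK 14: (-26,0) -> (-40,0) [heading=0, draw]
  -- iteration 6/6 --
  FD 18: (-40,0) -> (-22,0) [heading=0, draw]
  BK 12: (-22,0) -> (-34,0) [heading=0, draw]
  BK 14: (-34,0) -> (-48,0) [heading=0, draw]
]
FD 20: (-48,0) -> (-28,0) [heading=0, draw]
Final: pos=(-28,0), heading=0, 19 segment(s) drawn

Segment endpoints: x in {-48, -40, -34, -32, -28, -26, -24, -22, -18, -16, -14, -10, -8, -6, -2, 0, 2, 6, 10, 18}, y in {0}
xmin=-48, ymin=0, xmax=18, ymax=0

Answer: -48 0 18 0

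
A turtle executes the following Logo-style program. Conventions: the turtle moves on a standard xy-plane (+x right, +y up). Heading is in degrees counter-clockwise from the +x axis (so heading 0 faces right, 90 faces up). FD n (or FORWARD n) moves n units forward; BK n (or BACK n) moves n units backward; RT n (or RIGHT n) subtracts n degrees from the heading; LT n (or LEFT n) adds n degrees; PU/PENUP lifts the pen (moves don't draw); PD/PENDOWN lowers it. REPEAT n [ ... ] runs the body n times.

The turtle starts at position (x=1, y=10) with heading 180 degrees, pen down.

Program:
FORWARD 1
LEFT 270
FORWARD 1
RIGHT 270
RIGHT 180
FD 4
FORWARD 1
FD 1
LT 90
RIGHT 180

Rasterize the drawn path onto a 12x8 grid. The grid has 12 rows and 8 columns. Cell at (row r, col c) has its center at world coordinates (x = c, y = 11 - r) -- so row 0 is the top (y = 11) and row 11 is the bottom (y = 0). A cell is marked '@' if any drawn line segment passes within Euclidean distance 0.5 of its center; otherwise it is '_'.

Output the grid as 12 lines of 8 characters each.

Segment 0: (1,10) -> (0,10)
Segment 1: (0,10) -> (0,11)
Segment 2: (0,11) -> (4,11)
Segment 3: (4,11) -> (5,11)
Segment 4: (5,11) -> (6,11)

Answer: @@@@@@@_
@@______
________
________
________
________
________
________
________
________
________
________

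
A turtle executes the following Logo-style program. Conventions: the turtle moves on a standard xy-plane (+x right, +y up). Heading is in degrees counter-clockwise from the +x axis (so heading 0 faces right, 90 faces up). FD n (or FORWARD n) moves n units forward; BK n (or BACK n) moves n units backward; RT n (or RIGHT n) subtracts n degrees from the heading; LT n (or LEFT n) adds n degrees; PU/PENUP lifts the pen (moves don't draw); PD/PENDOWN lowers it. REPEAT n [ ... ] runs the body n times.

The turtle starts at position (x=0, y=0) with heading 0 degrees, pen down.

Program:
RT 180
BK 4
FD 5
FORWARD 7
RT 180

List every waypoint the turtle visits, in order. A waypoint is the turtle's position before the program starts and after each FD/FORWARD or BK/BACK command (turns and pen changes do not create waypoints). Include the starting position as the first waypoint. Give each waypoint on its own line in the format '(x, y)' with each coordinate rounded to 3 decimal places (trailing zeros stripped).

Answer: (0, 0)
(4, 0)
(-1, 0)
(-8, 0)

Derivation:
Executing turtle program step by step:
Start: pos=(0,0), heading=0, pen down
RT 180: heading 0 -> 180
BK 4: (0,0) -> (4,0) [heading=180, draw]
FD 5: (4,0) -> (-1,0) [heading=180, draw]
FD 7: (-1,0) -> (-8,0) [heading=180, draw]
RT 180: heading 180 -> 0
Final: pos=(-8,0), heading=0, 3 segment(s) drawn
Waypoints (4 total):
(0, 0)
(4, 0)
(-1, 0)
(-8, 0)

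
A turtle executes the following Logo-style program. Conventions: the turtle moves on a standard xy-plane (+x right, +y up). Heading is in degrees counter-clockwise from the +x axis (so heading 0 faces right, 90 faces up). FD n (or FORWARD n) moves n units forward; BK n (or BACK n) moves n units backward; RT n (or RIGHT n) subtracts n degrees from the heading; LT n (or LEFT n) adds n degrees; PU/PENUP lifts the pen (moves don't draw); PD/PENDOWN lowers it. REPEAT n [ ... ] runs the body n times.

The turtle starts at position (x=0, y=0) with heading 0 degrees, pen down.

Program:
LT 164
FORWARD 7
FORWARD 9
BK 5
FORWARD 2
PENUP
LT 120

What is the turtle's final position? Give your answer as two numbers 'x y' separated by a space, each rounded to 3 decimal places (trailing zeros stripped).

Executing turtle program step by step:
Start: pos=(0,0), heading=0, pen down
LT 164: heading 0 -> 164
FD 7: (0,0) -> (-6.729,1.929) [heading=164, draw]
FD 9: (-6.729,1.929) -> (-15.38,4.41) [heading=164, draw]
BK 5: (-15.38,4.41) -> (-10.574,3.032) [heading=164, draw]
FD 2: (-10.574,3.032) -> (-12.496,3.583) [heading=164, draw]
PU: pen up
LT 120: heading 164 -> 284
Final: pos=(-12.496,3.583), heading=284, 4 segment(s) drawn

Answer: -12.496 3.583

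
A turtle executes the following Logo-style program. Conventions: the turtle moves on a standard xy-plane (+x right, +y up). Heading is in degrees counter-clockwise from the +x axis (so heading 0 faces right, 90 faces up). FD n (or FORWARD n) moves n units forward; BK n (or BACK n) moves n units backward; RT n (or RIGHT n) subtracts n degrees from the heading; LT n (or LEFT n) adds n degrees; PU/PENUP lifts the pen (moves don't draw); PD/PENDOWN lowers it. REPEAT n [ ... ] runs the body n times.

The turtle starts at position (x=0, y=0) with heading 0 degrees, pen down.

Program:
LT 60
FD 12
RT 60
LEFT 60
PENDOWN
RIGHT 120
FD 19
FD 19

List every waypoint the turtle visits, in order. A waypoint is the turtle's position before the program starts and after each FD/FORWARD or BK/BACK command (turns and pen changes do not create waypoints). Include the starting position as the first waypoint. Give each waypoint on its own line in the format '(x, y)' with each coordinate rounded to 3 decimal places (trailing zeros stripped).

Executing turtle program step by step:
Start: pos=(0,0), heading=0, pen down
LT 60: heading 0 -> 60
FD 12: (0,0) -> (6,10.392) [heading=60, draw]
RT 60: heading 60 -> 0
LT 60: heading 0 -> 60
PD: pen down
RT 120: heading 60 -> 300
FD 19: (6,10.392) -> (15.5,-6.062) [heading=300, draw]
FD 19: (15.5,-6.062) -> (25,-22.517) [heading=300, draw]
Final: pos=(25,-22.517), heading=300, 3 segment(s) drawn
Waypoints (4 total):
(0, 0)
(6, 10.392)
(15.5, -6.062)
(25, -22.517)

Answer: (0, 0)
(6, 10.392)
(15.5, -6.062)
(25, -22.517)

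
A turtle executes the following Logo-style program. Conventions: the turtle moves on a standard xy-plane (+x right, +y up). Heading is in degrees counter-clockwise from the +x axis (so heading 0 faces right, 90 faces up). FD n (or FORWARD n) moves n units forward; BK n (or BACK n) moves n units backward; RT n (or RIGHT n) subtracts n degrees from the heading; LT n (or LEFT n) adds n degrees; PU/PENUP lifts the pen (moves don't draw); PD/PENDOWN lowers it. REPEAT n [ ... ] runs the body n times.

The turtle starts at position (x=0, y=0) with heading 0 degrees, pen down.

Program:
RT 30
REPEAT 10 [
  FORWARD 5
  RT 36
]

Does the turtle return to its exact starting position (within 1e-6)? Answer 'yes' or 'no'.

Executing turtle program step by step:
Start: pos=(0,0), heading=0, pen down
RT 30: heading 0 -> 330
REPEAT 10 [
  -- iteration 1/10 --
  FD 5: (0,0) -> (4.33,-2.5) [heading=330, draw]
  RT 36: heading 330 -> 294
  -- iteration 2/10 --
  FD 5: (4.33,-2.5) -> (6.364,-7.068) [heading=294, draw]
  RT 36: heading 294 -> 258
  -- iteration 3/10 --
  FD 5: (6.364,-7.068) -> (5.324,-11.958) [heading=258, draw]
  RT 36: heading 258 -> 222
  -- iteration 4/10 --
  FD 5: (5.324,-11.958) -> (1.609,-15.304) [heading=222, draw]
  RT 36: heading 222 -> 186
  -- iteration 5/10 --
  FD 5: (1.609,-15.304) -> (-3.364,-15.827) [heading=186, draw]
  RT 36: heading 186 -> 150
  -- iteration 6/10 --
  FD 5: (-3.364,-15.827) -> (-7.694,-13.327) [heading=150, draw]
  RT 36: heading 150 -> 114
  -- iteration 7/10 --
  FD 5: (-7.694,-13.327) -> (-9.728,-8.759) [heading=114, draw]
  RT 36: heading 114 -> 78
  -- iteration 8/10 --
  FD 5: (-9.728,-8.759) -> (-8.688,-3.868) [heading=78, draw]
  RT 36: heading 78 -> 42
  -- iteration 9/10 --
  FD 5: (-8.688,-3.868) -> (-4.973,-0.523) [heading=42, draw]
  RT 36: heading 42 -> 6
  -- iteration 10/10 --
  FD 5: (-4.973,-0.523) -> (0,0) [heading=6, draw]
  RT 36: heading 6 -> 330
]
Final: pos=(0,0), heading=330, 10 segment(s) drawn

Start position: (0, 0)
Final position: (0, 0)
Distance = 0; < 1e-6 -> CLOSED

Answer: yes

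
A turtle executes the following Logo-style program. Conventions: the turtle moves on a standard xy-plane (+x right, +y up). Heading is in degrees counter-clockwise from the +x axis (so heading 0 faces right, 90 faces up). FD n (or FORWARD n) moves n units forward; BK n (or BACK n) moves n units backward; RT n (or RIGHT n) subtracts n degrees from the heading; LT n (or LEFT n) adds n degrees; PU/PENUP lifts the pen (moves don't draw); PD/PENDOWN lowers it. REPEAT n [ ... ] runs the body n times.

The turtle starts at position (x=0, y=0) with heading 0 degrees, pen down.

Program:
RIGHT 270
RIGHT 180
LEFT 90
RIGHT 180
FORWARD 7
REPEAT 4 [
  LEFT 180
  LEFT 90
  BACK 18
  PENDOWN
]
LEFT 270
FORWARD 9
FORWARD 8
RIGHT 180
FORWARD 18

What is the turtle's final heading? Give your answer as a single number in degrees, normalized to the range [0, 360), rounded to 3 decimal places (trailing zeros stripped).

Answer: 270

Derivation:
Executing turtle program step by step:
Start: pos=(0,0), heading=0, pen down
RT 270: heading 0 -> 90
RT 180: heading 90 -> 270
LT 90: heading 270 -> 0
RT 180: heading 0 -> 180
FD 7: (0,0) -> (-7,0) [heading=180, draw]
REPEAT 4 [
  -- iteration 1/4 --
  LT 180: heading 180 -> 0
  LT 90: heading 0 -> 90
  BK 18: (-7,0) -> (-7,-18) [heading=90, draw]
  PD: pen down
  -- iteration 2/4 --
  LT 180: heading 90 -> 270
  LT 90: heading 270 -> 0
  BK 18: (-7,-18) -> (-25,-18) [heading=0, draw]
  PD: pen down
  -- iteration 3/4 --
  LT 180: heading 0 -> 180
  LT 90: heading 180 -> 270
  BK 18: (-25,-18) -> (-25,0) [heading=270, draw]
  PD: pen down
  -- iteration 4/4 --
  LT 180: heading 270 -> 90
  LT 90: heading 90 -> 180
  BK 18: (-25,0) -> (-7,0) [heading=180, draw]
  PD: pen down
]
LT 270: heading 180 -> 90
FD 9: (-7,0) -> (-7,9) [heading=90, draw]
FD 8: (-7,9) -> (-7,17) [heading=90, draw]
RT 180: heading 90 -> 270
FD 18: (-7,17) -> (-7,-1) [heading=270, draw]
Final: pos=(-7,-1), heading=270, 8 segment(s) drawn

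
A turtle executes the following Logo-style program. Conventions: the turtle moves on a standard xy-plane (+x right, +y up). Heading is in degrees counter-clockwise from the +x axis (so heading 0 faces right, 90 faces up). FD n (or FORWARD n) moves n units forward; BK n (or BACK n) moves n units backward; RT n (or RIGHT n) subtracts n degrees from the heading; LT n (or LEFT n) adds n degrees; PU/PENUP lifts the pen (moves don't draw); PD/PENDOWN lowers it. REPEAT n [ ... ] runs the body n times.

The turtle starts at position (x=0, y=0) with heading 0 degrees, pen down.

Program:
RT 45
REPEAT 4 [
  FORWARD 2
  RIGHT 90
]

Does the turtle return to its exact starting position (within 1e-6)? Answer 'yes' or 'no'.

Executing turtle program step by step:
Start: pos=(0,0), heading=0, pen down
RT 45: heading 0 -> 315
REPEAT 4 [
  -- iteration 1/4 --
  FD 2: (0,0) -> (1.414,-1.414) [heading=315, draw]
  RT 90: heading 315 -> 225
  -- iteration 2/4 --
  FD 2: (1.414,-1.414) -> (0,-2.828) [heading=225, draw]
  RT 90: heading 225 -> 135
  -- iteration 3/4 --
  FD 2: (0,-2.828) -> (-1.414,-1.414) [heading=135, draw]
  RT 90: heading 135 -> 45
  -- iteration 4/4 --
  FD 2: (-1.414,-1.414) -> (0,0) [heading=45, draw]
  RT 90: heading 45 -> 315
]
Final: pos=(0,0), heading=315, 4 segment(s) drawn

Start position: (0, 0)
Final position: (0, 0)
Distance = 0; < 1e-6 -> CLOSED

Answer: yes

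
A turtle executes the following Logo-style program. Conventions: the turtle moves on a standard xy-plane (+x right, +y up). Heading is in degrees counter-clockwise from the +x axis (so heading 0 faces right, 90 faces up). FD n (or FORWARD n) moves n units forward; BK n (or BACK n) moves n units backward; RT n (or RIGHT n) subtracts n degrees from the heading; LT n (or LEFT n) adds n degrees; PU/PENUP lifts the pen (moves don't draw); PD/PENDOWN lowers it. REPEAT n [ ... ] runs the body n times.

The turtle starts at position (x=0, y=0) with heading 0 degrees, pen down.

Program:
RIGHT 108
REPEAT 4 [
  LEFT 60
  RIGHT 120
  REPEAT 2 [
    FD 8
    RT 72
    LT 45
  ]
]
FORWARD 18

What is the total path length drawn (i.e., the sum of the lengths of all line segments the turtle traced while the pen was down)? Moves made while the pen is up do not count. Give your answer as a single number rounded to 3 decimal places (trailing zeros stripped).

Executing turtle program step by step:
Start: pos=(0,0), heading=0, pen down
RT 108: heading 0 -> 252
REPEAT 4 [
  -- iteration 1/4 --
  LT 60: heading 252 -> 312
  RT 120: heading 312 -> 192
  REPEAT 2 [
    -- iteration 1/2 --
    FD 8: (0,0) -> (-7.825,-1.663) [heading=192, draw]
    RT 72: heading 192 -> 120
    LT 45: heading 120 -> 165
    -- iteration 2/2 --
    FD 8: (-7.825,-1.663) -> (-15.553,0.407) [heading=165, draw]
    RT 72: heading 165 -> 93
    LT 45: heading 93 -> 138
  ]
  -- iteration 2/4 --
  LT 60: heading 138 -> 198
  RT 120: heading 198 -> 78
  REPEAT 2 [
    -- iteration 1/2 --
    FD 8: (-15.553,0.407) -> (-13.889,8.232) [heading=78, draw]
    RT 72: heading 78 -> 6
    LT 45: heading 6 -> 51
    -- iteration 2/2 --
    FD 8: (-13.889,8.232) -> (-8.855,14.45) [heading=51, draw]
    RT 72: heading 51 -> 339
    LT 45: heading 339 -> 24
  ]
  -- iteration 3/4 --
  LT 60: heading 24 -> 84
  RT 120: heading 84 -> 324
  REPEAT 2 [
    -- iteration 1/2 --
    FD 8: (-8.855,14.45) -> (-2.383,9.747) [heading=324, draw]
    RT 72: heading 324 -> 252
    LT 45: heading 252 -> 297
    -- iteration 2/2 --
    FD 8: (-2.383,9.747) -> (1.249,2.619) [heading=297, draw]
    RT 72: heading 297 -> 225
    LT 45: heading 225 -> 270
  ]
  -- iteration 4/4 --
  LT 60: heading 270 -> 330
  RT 120: heading 330 -> 210
  REPEAT 2 [
    -- iteration 1/2 --
    FD 8: (1.249,2.619) -> (-5.679,-1.381) [heading=210, draw]
    RT 72: heading 210 -> 138
    LT 45: heading 138 -> 183
    -- iteration 2/2 --
    FD 8: (-5.679,-1.381) -> (-13.668,-1.799) [heading=183, draw]
    RT 72: heading 183 -> 111
    LT 45: heading 111 -> 156
  ]
]
FD 18: (-13.668,-1.799) -> (-30.112,5.522) [heading=156, draw]
Final: pos=(-30.112,5.522), heading=156, 9 segment(s) drawn

Segment lengths:
  seg 1: (0,0) -> (-7.825,-1.663), length = 8
  seg 2: (-7.825,-1.663) -> (-15.553,0.407), length = 8
  seg 3: (-15.553,0.407) -> (-13.889,8.232), length = 8
  seg 4: (-13.889,8.232) -> (-8.855,14.45), length = 8
  seg 5: (-8.855,14.45) -> (-2.383,9.747), length = 8
  seg 6: (-2.383,9.747) -> (1.249,2.619), length = 8
  seg 7: (1.249,2.619) -> (-5.679,-1.381), length = 8
  seg 8: (-5.679,-1.381) -> (-13.668,-1.799), length = 8
  seg 9: (-13.668,-1.799) -> (-30.112,5.522), length = 18
Total = 82

Answer: 82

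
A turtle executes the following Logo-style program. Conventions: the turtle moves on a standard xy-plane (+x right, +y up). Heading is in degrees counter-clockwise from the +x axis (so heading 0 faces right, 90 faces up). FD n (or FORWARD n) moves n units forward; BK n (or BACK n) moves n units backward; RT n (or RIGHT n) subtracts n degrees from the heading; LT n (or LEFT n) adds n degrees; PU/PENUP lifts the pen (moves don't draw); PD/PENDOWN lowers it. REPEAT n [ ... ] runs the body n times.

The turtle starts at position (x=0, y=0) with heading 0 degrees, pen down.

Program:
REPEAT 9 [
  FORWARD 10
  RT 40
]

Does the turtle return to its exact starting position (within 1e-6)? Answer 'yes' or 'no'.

Answer: yes

Derivation:
Executing turtle program step by step:
Start: pos=(0,0), heading=0, pen down
REPEAT 9 [
  -- iteration 1/9 --
  FD 10: (0,0) -> (10,0) [heading=0, draw]
  RT 40: heading 0 -> 320
  -- iteration 2/9 --
  FD 10: (10,0) -> (17.66,-6.428) [heading=320, draw]
  RT 40: heading 320 -> 280
  -- iteration 3/9 --
  FD 10: (17.66,-6.428) -> (19.397,-16.276) [heading=280, draw]
  RT 40: heading 280 -> 240
  -- iteration 4/9 --
  FD 10: (19.397,-16.276) -> (14.397,-24.936) [heading=240, draw]
  RT 40: heading 240 -> 200
  -- iteration 5/9 --
  FD 10: (14.397,-24.936) -> (5,-28.356) [heading=200, draw]
  RT 40: heading 200 -> 160
  -- iteration 6/9 --
  FD 10: (5,-28.356) -> (-4.397,-24.936) [heading=160, draw]
  RT 40: heading 160 -> 120
  -- iteration 7/9 --
  FD 10: (-4.397,-24.936) -> (-9.397,-16.276) [heading=120, draw]
  RT 40: heading 120 -> 80
  -- iteration 8/9 --
  FD 10: (-9.397,-16.276) -> (-7.66,-6.428) [heading=80, draw]
  RT 40: heading 80 -> 40
  -- iteration 9/9 --
  FD 10: (-7.66,-6.428) -> (0,0) [heading=40, draw]
  RT 40: heading 40 -> 0
]
Final: pos=(0,0), heading=0, 9 segment(s) drawn

Start position: (0, 0)
Final position: (0, 0)
Distance = 0; < 1e-6 -> CLOSED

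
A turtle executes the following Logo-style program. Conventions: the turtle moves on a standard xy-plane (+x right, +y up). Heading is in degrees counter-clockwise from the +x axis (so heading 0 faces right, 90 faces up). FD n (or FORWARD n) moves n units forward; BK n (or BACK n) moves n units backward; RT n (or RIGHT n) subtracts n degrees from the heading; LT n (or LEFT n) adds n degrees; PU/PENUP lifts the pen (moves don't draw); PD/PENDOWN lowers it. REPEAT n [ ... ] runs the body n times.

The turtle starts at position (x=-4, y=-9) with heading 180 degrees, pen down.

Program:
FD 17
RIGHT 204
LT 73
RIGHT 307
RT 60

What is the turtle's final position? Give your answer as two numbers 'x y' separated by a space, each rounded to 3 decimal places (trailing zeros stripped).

Executing turtle program step by step:
Start: pos=(-4,-9), heading=180, pen down
FD 17: (-4,-9) -> (-21,-9) [heading=180, draw]
RT 204: heading 180 -> 336
LT 73: heading 336 -> 49
RT 307: heading 49 -> 102
RT 60: heading 102 -> 42
Final: pos=(-21,-9), heading=42, 1 segment(s) drawn

Answer: -21 -9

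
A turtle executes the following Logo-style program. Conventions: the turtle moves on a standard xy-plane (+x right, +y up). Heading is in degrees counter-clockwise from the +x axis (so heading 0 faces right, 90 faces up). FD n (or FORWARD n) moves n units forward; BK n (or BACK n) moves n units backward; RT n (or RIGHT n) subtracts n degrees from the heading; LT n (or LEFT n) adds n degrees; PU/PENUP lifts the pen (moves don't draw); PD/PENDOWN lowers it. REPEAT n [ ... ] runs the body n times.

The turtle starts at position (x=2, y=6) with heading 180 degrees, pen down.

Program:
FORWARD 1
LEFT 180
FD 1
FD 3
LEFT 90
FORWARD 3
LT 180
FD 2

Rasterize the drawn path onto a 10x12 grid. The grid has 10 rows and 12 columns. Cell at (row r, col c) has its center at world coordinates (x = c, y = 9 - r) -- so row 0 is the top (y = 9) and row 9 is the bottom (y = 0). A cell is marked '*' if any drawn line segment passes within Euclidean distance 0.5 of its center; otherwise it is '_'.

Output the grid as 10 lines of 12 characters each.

Answer: _____*______
_____*______
_____*______
_*****______
____________
____________
____________
____________
____________
____________

Derivation:
Segment 0: (2,6) -> (1,6)
Segment 1: (1,6) -> (2,6)
Segment 2: (2,6) -> (5,6)
Segment 3: (5,6) -> (5,9)
Segment 4: (5,9) -> (5,7)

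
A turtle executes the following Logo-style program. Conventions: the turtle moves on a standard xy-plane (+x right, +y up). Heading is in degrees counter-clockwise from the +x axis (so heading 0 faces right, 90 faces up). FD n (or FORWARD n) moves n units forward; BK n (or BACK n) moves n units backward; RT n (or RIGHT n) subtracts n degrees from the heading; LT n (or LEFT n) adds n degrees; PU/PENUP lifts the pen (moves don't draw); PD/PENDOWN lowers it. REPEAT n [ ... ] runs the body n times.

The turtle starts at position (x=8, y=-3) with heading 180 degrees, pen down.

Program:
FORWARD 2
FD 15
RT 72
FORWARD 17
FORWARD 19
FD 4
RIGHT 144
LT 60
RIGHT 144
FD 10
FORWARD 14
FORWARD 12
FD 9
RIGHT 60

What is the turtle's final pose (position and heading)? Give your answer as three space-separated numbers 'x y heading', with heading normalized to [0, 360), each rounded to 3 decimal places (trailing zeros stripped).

Answer: -43.861 -3.929 180

Derivation:
Executing turtle program step by step:
Start: pos=(8,-3), heading=180, pen down
FD 2: (8,-3) -> (6,-3) [heading=180, draw]
FD 15: (6,-3) -> (-9,-3) [heading=180, draw]
RT 72: heading 180 -> 108
FD 17: (-9,-3) -> (-14.253,13.168) [heading=108, draw]
FD 19: (-14.253,13.168) -> (-20.125,31.238) [heading=108, draw]
FD 4: (-20.125,31.238) -> (-21.361,35.042) [heading=108, draw]
RT 144: heading 108 -> 324
LT 60: heading 324 -> 24
RT 144: heading 24 -> 240
FD 10: (-21.361,35.042) -> (-26.361,26.382) [heading=240, draw]
FD 14: (-26.361,26.382) -> (-33.361,14.258) [heading=240, draw]
FD 12: (-33.361,14.258) -> (-39.361,3.865) [heading=240, draw]
FD 9: (-39.361,3.865) -> (-43.861,-3.929) [heading=240, draw]
RT 60: heading 240 -> 180
Final: pos=(-43.861,-3.929), heading=180, 9 segment(s) drawn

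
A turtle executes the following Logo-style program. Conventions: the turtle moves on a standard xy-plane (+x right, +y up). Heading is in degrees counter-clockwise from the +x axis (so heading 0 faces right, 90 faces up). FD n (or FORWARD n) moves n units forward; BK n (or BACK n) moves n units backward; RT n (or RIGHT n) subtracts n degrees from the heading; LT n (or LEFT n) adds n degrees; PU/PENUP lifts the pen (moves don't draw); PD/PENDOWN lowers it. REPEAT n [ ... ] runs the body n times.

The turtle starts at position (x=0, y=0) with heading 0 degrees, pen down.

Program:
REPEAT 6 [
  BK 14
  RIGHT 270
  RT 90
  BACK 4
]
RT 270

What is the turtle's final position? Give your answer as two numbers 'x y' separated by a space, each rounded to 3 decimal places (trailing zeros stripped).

Executing turtle program step by step:
Start: pos=(0,0), heading=0, pen down
REPEAT 6 [
  -- iteration 1/6 --
  BK 14: (0,0) -> (-14,0) [heading=0, draw]
  RT 270: heading 0 -> 90
  RT 90: heading 90 -> 0
  BK 4: (-14,0) -> (-18,0) [heading=0, draw]
  -- iteration 2/6 --
  BK 14: (-18,0) -> (-32,0) [heading=0, draw]
  RT 270: heading 0 -> 90
  RT 90: heading 90 -> 0
  BK 4: (-32,0) -> (-36,0) [heading=0, draw]
  -- iteration 3/6 --
  BK 14: (-36,0) -> (-50,0) [heading=0, draw]
  RT 270: heading 0 -> 90
  RT 90: heading 90 -> 0
  BK 4: (-50,0) -> (-54,0) [heading=0, draw]
  -- iteration 4/6 --
  BK 14: (-54,0) -> (-68,0) [heading=0, draw]
  RT 270: heading 0 -> 90
  RT 90: heading 90 -> 0
  BK 4: (-68,0) -> (-72,0) [heading=0, draw]
  -- iteration 5/6 --
  BK 14: (-72,0) -> (-86,0) [heading=0, draw]
  RT 270: heading 0 -> 90
  RT 90: heading 90 -> 0
  BK 4: (-86,0) -> (-90,0) [heading=0, draw]
  -- iteration 6/6 --
  BK 14: (-90,0) -> (-104,0) [heading=0, draw]
  RT 270: heading 0 -> 90
  RT 90: heading 90 -> 0
  BK 4: (-104,0) -> (-108,0) [heading=0, draw]
]
RT 270: heading 0 -> 90
Final: pos=(-108,0), heading=90, 12 segment(s) drawn

Answer: -108 0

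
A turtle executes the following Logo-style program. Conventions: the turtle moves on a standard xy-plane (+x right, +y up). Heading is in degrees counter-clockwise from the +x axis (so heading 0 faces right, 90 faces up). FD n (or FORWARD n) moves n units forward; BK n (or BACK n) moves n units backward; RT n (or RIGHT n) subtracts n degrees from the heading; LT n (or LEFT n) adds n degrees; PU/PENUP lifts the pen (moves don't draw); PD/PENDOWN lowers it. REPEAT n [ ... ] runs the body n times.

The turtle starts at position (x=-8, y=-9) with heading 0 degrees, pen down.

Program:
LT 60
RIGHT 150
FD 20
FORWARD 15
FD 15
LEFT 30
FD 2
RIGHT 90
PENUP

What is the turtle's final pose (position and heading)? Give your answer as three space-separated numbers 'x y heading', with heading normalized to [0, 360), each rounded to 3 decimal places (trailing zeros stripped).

Executing turtle program step by step:
Start: pos=(-8,-9), heading=0, pen down
LT 60: heading 0 -> 60
RT 150: heading 60 -> 270
FD 20: (-8,-9) -> (-8,-29) [heading=270, draw]
FD 15: (-8,-29) -> (-8,-44) [heading=270, draw]
FD 15: (-8,-44) -> (-8,-59) [heading=270, draw]
LT 30: heading 270 -> 300
FD 2: (-8,-59) -> (-7,-60.732) [heading=300, draw]
RT 90: heading 300 -> 210
PU: pen up
Final: pos=(-7,-60.732), heading=210, 4 segment(s) drawn

Answer: -7 -60.732 210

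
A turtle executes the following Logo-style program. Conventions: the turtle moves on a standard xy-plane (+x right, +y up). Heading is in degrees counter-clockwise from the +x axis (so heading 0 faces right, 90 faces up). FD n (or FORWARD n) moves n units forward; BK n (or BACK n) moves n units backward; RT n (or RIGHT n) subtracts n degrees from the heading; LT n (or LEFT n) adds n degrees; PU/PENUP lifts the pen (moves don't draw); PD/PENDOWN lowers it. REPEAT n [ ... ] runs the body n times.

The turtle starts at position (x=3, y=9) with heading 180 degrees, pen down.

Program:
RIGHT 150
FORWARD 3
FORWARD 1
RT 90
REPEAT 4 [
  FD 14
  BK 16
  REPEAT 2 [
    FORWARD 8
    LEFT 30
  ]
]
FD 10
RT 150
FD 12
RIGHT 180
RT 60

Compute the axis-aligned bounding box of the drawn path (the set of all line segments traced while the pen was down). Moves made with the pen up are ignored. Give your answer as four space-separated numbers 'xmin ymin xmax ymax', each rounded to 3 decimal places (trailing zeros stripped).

Executing turtle program step by step:
Start: pos=(3,9), heading=180, pen down
RT 150: heading 180 -> 30
FD 3: (3,9) -> (5.598,10.5) [heading=30, draw]
FD 1: (5.598,10.5) -> (6.464,11) [heading=30, draw]
RT 90: heading 30 -> 300
REPEAT 4 [
  -- iteration 1/4 --
  FD 14: (6.464,11) -> (13.464,-1.124) [heading=300, draw]
  BK 16: (13.464,-1.124) -> (5.464,12.732) [heading=300, draw]
  REPEAT 2 [
    -- iteration 1/2 --
    FD 8: (5.464,12.732) -> (9.464,5.804) [heading=300, draw]
    LT 30: heading 300 -> 330
    -- iteration 2/2 --
    FD 8: (9.464,5.804) -> (16.392,1.804) [heading=330, draw]
    LT 30: heading 330 -> 0
  ]
  -- iteration 2/4 --
  FD 14: (16.392,1.804) -> (30.392,1.804) [heading=0, draw]
  BK 16: (30.392,1.804) -> (14.392,1.804) [heading=0, draw]
  REPEAT 2 [
    -- iteration 1/2 --
    FD 8: (14.392,1.804) -> (22.392,1.804) [heading=0, draw]
    LT 30: heading 0 -> 30
    -- iteration 2/2 --
    FD 8: (22.392,1.804) -> (29.321,5.804) [heading=30, draw]
    LT 30: heading 30 -> 60
  ]
  -- iteration 3/4 --
  FD 14: (29.321,5.804) -> (36.321,17.928) [heading=60, draw]
  BK 16: (36.321,17.928) -> (28.321,4.072) [heading=60, draw]
  REPEAT 2 [
    -- iteration 1/2 --
    FD 8: (28.321,4.072) -> (32.321,11) [heading=60, draw]
    LT 30: heading 60 -> 90
    -- iteration 2/2 --
    FD 8: (32.321,11) -> (32.321,19) [heading=90, draw]
    LT 30: heading 90 -> 120
  ]
  -- iteration 4/4 --
  FD 14: (32.321,19) -> (25.321,31.124) [heading=120, draw]
  BK 16: (25.321,31.124) -> (33.321,17.268) [heading=120, draw]
  REPEAT 2 [
    -- iteration 1/2 --
    FD 8: (33.321,17.268) -> (29.321,24.196) [heading=120, draw]
    LT 30: heading 120 -> 150
    -- iteration 2/2 --
    FD 8: (29.321,24.196) -> (22.392,28.196) [heading=150, draw]
    LT 30: heading 150 -> 180
  ]
]
FD 10: (22.392,28.196) -> (12.392,28.196) [heading=180, draw]
RT 150: heading 180 -> 30
FD 12: (12.392,28.196) -> (22.785,34.196) [heading=30, draw]
RT 180: heading 30 -> 210
RT 60: heading 210 -> 150
Final: pos=(22.785,34.196), heading=150, 20 segment(s) drawn

Segment endpoints: x in {3, 5.464, 5.598, 6.464, 9.464, 12.392, 13.464, 14.392, 16.392, 22.392, 22.785, 25.321, 28.321, 29.321, 30.392, 32.321, 33.321, 36.321}, y in {-1.124, 1.804, 4.072, 5.804, 9, 10.5, 11, 11, 12.732, 17.268, 17.928, 19, 24.196, 28.196, 31.124, 34.196}
xmin=3, ymin=-1.124, xmax=36.321, ymax=34.196

Answer: 3 -1.124 36.321 34.196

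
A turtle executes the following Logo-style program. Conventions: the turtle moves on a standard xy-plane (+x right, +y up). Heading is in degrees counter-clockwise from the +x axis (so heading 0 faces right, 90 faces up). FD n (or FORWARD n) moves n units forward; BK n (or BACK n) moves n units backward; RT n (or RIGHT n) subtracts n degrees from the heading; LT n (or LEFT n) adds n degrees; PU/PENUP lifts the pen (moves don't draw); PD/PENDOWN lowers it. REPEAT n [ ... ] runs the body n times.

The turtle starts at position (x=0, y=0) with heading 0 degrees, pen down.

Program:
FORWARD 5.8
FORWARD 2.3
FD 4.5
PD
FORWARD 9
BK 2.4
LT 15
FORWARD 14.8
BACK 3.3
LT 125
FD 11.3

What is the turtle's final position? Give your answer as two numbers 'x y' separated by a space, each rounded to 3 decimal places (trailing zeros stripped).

Executing turtle program step by step:
Start: pos=(0,0), heading=0, pen down
FD 5.8: (0,0) -> (5.8,0) [heading=0, draw]
FD 2.3: (5.8,0) -> (8.1,0) [heading=0, draw]
FD 4.5: (8.1,0) -> (12.6,0) [heading=0, draw]
PD: pen down
FD 9: (12.6,0) -> (21.6,0) [heading=0, draw]
BK 2.4: (21.6,0) -> (19.2,0) [heading=0, draw]
LT 15: heading 0 -> 15
FD 14.8: (19.2,0) -> (33.496,3.831) [heading=15, draw]
BK 3.3: (33.496,3.831) -> (30.308,2.976) [heading=15, draw]
LT 125: heading 15 -> 140
FD 11.3: (30.308,2.976) -> (21.652,10.24) [heading=140, draw]
Final: pos=(21.652,10.24), heading=140, 8 segment(s) drawn

Answer: 21.652 10.24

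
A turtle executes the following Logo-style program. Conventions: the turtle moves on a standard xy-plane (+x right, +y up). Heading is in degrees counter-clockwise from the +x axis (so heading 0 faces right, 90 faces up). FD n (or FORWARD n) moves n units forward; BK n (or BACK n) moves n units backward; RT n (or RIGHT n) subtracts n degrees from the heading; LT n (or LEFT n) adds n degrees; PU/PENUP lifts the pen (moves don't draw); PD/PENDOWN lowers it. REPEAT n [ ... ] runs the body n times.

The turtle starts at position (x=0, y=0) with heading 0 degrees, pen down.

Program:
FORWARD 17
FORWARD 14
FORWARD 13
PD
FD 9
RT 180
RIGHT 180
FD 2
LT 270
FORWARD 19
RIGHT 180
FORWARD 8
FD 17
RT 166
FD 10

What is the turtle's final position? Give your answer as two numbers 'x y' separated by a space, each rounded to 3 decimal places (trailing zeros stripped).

Answer: 57.419 -3.703

Derivation:
Executing turtle program step by step:
Start: pos=(0,0), heading=0, pen down
FD 17: (0,0) -> (17,0) [heading=0, draw]
FD 14: (17,0) -> (31,0) [heading=0, draw]
FD 13: (31,0) -> (44,0) [heading=0, draw]
PD: pen down
FD 9: (44,0) -> (53,0) [heading=0, draw]
RT 180: heading 0 -> 180
RT 180: heading 180 -> 0
FD 2: (53,0) -> (55,0) [heading=0, draw]
LT 270: heading 0 -> 270
FD 19: (55,0) -> (55,-19) [heading=270, draw]
RT 180: heading 270 -> 90
FD 8: (55,-19) -> (55,-11) [heading=90, draw]
FD 17: (55,-11) -> (55,6) [heading=90, draw]
RT 166: heading 90 -> 284
FD 10: (55,6) -> (57.419,-3.703) [heading=284, draw]
Final: pos=(57.419,-3.703), heading=284, 9 segment(s) drawn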